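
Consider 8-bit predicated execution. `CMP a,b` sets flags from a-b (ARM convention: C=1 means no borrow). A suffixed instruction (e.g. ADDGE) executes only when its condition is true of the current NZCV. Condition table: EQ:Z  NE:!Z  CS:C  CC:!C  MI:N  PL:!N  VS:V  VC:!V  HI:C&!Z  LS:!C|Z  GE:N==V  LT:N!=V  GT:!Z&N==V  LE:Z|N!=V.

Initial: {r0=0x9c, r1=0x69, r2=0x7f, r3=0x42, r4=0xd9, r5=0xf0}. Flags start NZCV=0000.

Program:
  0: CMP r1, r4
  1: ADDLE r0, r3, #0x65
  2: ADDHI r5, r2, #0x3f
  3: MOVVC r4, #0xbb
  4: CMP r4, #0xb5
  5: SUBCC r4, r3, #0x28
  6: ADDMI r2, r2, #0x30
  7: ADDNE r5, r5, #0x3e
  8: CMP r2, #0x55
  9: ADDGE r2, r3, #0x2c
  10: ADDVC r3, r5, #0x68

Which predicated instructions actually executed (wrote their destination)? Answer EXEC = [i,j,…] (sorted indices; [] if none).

EXEC = [7,9,10]

[0] flags=1001 → (cmp)
[1] flags=1001 LE?F → skip
[2] flags=1001 HI?F → skip
[3] flags=1001 VC?F → skip
[4] flags=0010 → (cmp)
[5] flags=0010 CC?F → skip
[6] flags=0010 MI?F → skip
[7] flags=0010 NE?T → r5=0x2e
[8] flags=0010 → (cmp)
[9] flags=0010 GE?T → r2=0x6e
[10] flags=0010 VC?T → r3=0x96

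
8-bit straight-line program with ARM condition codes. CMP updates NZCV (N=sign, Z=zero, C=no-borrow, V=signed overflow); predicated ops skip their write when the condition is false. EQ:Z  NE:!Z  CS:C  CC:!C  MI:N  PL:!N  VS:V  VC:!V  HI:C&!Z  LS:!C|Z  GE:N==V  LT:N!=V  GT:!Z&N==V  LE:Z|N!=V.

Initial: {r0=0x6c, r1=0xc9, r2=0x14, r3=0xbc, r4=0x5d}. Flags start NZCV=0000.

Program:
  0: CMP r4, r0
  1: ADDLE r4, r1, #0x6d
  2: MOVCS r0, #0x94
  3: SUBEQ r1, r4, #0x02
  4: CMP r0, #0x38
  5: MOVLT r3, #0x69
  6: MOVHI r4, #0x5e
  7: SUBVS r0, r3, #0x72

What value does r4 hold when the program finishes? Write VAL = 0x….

[0] flags=1000 → (cmp)
[1] flags=1000 LE?T → r4=0x36
[2] flags=1000 CS?F → skip
[3] flags=1000 EQ?F → skip
[4] flags=0010 → (cmp)
[5] flags=0010 LT?F → skip
[6] flags=0010 HI?T → r4=0x5e
[7] flags=0010 VS?F → skip

VAL = 0x5e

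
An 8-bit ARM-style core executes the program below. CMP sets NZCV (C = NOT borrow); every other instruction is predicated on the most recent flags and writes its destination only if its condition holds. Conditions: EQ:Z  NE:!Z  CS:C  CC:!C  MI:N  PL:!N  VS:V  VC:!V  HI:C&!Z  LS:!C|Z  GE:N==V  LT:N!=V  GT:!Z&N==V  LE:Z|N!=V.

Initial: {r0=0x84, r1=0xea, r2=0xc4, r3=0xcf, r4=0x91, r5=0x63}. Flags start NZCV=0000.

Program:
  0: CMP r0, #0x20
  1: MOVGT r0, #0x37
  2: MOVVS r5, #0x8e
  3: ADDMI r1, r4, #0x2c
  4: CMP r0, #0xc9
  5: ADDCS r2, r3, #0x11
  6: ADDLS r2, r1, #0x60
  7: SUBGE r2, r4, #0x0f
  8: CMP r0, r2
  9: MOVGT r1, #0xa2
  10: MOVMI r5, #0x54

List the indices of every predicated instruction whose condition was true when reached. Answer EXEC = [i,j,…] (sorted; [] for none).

EXEC = [2,6]

0: ✓ CMP  NZCV=0011
1: · MOVGT
2: ✓ MOVVS  r5←0x8e
3: · ADDMI
4: ✓ CMP  NZCV=1000
5: · ADDCS
6: ✓ ADDLS  r2←0x4a
7: · SUBGE
8: ✓ CMP  NZCV=0011
9: · MOVGT
10: · MOVMI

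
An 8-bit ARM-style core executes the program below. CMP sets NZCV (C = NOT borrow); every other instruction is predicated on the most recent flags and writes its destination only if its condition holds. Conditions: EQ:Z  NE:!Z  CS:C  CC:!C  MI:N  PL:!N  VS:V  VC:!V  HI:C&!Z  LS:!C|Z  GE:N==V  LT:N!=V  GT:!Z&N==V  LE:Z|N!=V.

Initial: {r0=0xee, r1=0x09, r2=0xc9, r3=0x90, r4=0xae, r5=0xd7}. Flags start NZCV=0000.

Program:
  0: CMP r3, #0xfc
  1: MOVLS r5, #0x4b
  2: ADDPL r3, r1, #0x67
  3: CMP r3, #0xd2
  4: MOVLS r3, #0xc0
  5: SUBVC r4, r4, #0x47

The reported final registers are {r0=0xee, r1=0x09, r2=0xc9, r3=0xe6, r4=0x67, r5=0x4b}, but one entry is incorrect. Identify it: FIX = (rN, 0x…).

FIX = (r3, 0xc0)

[0] flags=1000 → (cmp)
[1] flags=1000 LS?T → r5=0x4b
[2] flags=1000 PL?F → skip
[3] flags=1000 → (cmp)
[4] flags=1000 LS?T → r3=0xc0
[5] flags=1000 VC?T → r4=0x67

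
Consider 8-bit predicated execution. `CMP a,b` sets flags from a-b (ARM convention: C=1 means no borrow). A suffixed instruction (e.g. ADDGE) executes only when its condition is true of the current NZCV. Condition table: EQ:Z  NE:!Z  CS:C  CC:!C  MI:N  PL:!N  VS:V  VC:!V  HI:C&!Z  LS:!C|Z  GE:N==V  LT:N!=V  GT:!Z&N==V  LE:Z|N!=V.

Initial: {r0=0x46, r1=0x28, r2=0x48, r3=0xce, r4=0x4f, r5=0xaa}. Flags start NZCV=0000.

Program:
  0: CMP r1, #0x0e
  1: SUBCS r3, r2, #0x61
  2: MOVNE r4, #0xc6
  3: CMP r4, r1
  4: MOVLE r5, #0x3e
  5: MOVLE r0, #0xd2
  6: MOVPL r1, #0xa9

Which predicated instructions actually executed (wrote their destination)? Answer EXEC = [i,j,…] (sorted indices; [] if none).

0: ✓ CMP  NZCV=0010
1: ✓ SUBCS  r3←0xe7
2: ✓ MOVNE  r4←0xc6
3: ✓ CMP  NZCV=1010
4: ✓ MOVLE  r5←0x3e
5: ✓ MOVLE  r0←0xd2
6: · MOVPL

EXEC = [1,2,4,5]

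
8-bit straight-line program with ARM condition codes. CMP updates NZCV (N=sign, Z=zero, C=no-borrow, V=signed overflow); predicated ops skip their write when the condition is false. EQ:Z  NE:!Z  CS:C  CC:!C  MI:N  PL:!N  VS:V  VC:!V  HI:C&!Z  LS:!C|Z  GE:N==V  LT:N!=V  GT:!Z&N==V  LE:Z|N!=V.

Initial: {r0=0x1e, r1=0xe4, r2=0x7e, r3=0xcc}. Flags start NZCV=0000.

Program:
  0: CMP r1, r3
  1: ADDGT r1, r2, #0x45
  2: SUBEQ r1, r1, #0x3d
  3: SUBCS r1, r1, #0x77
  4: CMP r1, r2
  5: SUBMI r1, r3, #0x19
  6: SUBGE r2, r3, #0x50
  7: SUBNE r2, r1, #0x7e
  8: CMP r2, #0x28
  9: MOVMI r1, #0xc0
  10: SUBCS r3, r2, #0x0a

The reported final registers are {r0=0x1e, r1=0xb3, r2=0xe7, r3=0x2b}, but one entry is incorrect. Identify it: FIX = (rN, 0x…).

FIX = (r2, 0x35)

[0] flags=0010 → (cmp)
[1] flags=0010 GT?T → r1=0xc3
[2] flags=0010 EQ?F → skip
[3] flags=0010 CS?T → r1=0x4c
[4] flags=1000 → (cmp)
[5] flags=1000 MI?T → r1=0xb3
[6] flags=1000 GE?F → skip
[7] flags=1000 NE?T → r2=0x35
[8] flags=0010 → (cmp)
[9] flags=0010 MI?F → skip
[10] flags=0010 CS?T → r3=0x2b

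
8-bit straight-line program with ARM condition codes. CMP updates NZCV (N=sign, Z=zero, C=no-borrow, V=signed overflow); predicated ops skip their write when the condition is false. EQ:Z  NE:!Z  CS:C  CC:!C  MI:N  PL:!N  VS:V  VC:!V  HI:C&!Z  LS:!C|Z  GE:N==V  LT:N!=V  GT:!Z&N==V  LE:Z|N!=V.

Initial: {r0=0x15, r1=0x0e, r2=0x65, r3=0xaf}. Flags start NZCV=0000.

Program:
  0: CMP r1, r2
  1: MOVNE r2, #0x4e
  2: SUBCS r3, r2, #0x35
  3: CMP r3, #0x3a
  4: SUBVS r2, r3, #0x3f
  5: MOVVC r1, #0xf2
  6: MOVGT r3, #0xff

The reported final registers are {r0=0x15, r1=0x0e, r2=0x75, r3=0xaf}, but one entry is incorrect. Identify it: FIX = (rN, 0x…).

[0] flags=1000 → (cmp)
[1] flags=1000 NE?T → r2=0x4e
[2] flags=1000 CS?F → skip
[3] flags=0011 → (cmp)
[4] flags=0011 VS?T → r2=0x70
[5] flags=0011 VC?F → skip
[6] flags=0011 GT?F → skip

FIX = (r2, 0x70)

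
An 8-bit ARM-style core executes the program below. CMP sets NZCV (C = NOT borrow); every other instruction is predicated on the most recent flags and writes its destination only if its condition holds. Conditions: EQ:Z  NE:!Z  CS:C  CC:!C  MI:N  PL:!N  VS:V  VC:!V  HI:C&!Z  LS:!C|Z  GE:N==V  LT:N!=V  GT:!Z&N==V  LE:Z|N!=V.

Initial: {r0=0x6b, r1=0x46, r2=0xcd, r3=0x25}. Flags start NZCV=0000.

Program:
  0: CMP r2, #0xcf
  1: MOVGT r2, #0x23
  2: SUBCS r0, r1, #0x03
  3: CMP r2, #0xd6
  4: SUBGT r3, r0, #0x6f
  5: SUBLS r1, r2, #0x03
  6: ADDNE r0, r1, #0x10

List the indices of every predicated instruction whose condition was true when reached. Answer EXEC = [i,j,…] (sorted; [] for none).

EXEC = [5,6]

[0] flags=1000 → (cmp)
[1] flags=1000 GT?F → skip
[2] flags=1000 CS?F → skip
[3] flags=1000 → (cmp)
[4] flags=1000 GT?F → skip
[5] flags=1000 LS?T → r1=0xca
[6] flags=1000 NE?T → r0=0xda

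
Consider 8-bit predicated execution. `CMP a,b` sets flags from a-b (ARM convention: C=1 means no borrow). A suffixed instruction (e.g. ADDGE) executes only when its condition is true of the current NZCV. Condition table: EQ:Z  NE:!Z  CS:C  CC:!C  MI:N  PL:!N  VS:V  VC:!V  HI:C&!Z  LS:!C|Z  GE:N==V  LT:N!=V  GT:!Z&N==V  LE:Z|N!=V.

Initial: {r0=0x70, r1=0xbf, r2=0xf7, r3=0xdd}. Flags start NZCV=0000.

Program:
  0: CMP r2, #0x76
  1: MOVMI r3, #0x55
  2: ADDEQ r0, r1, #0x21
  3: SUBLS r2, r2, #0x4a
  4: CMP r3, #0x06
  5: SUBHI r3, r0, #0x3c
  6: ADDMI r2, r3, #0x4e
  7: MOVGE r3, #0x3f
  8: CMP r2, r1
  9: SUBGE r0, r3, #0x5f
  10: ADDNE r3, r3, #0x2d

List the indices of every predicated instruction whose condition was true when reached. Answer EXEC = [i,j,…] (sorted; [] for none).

0: ✓ CMP  NZCV=1010
1: ✓ MOVMI  r3←0x55
2: · ADDEQ
3: · SUBLS
4: ✓ CMP  NZCV=0010
5: ✓ SUBHI  r3←0x34
6: · ADDMI
7: ✓ MOVGE  r3←0x3f
8: ✓ CMP  NZCV=0010
9: ✓ SUBGE  r0←0xe0
10: ✓ ADDNE  r3←0x6c

EXEC = [1,5,7,9,10]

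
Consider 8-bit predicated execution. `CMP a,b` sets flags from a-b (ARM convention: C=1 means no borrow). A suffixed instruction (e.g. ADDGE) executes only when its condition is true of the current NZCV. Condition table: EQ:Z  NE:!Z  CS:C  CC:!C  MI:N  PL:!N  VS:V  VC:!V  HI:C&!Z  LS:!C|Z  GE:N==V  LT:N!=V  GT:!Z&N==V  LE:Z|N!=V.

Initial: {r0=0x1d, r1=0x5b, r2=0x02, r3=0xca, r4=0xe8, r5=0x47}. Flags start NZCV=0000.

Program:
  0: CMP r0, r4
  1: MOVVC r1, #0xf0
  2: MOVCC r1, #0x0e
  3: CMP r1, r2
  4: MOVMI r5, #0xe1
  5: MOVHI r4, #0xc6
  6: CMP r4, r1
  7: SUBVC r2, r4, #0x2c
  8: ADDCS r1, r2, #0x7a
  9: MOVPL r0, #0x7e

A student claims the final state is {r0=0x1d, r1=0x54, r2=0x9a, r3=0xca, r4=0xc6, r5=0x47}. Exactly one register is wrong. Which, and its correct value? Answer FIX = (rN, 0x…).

FIX = (r1, 0x14)

0: ✓ CMP  NZCV=0000
1: ✓ MOVVC  r1←0xf0
2: ✓ MOVCC  r1←0x0e
3: ✓ CMP  NZCV=0010
4: · MOVMI
5: ✓ MOVHI  r4←0xc6
6: ✓ CMP  NZCV=1010
7: ✓ SUBVC  r2←0x9a
8: ✓ ADDCS  r1←0x14
9: · MOVPL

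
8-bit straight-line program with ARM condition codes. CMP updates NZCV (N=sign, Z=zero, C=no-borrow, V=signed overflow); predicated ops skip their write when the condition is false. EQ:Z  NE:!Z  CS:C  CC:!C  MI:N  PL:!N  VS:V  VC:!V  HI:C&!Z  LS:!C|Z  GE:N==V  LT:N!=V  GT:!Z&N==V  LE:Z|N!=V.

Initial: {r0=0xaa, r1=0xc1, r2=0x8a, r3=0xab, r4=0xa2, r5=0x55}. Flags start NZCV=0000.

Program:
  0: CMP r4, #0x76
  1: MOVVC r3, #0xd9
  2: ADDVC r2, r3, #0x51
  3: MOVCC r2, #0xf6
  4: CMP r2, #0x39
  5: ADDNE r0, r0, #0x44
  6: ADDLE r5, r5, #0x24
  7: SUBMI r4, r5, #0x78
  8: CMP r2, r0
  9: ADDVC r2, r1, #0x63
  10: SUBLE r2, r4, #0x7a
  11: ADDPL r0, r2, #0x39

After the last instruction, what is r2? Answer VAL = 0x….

VAL = 0x28

[0] flags=0011 → (cmp)
[1] flags=0011 VC?F → skip
[2] flags=0011 VC?F → skip
[3] flags=0011 CC?F → skip
[4] flags=0011 → (cmp)
[5] flags=0011 NE?T → r0=0xee
[6] flags=0011 LE?T → r5=0x79
[7] flags=0011 MI?F → skip
[8] flags=1000 → (cmp)
[9] flags=1000 VC?T → r2=0x24
[10] flags=1000 LE?T → r2=0x28
[11] flags=1000 PL?F → skip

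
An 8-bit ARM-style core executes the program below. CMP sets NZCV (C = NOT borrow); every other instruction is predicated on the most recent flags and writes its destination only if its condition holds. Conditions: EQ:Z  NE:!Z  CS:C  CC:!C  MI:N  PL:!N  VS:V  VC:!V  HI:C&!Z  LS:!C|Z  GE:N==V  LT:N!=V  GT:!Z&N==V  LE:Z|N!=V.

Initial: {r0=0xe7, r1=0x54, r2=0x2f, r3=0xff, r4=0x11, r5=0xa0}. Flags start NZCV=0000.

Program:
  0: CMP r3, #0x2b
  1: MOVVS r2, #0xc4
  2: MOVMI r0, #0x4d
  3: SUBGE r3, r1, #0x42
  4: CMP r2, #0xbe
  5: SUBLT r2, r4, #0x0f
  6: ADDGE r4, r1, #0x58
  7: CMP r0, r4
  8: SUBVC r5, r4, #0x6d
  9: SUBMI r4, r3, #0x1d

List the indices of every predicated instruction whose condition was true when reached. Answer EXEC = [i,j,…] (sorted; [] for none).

[0] flags=1010 → (cmp)
[1] flags=1010 VS?F → skip
[2] flags=1010 MI?T → r0=0x4d
[3] flags=1010 GE?F → skip
[4] flags=0000 → (cmp)
[5] flags=0000 LT?F → skip
[6] flags=0000 GE?T → r4=0xac
[7] flags=1001 → (cmp)
[8] flags=1001 VC?F → skip
[9] flags=1001 MI?T → r4=0xe2

EXEC = [2,6,9]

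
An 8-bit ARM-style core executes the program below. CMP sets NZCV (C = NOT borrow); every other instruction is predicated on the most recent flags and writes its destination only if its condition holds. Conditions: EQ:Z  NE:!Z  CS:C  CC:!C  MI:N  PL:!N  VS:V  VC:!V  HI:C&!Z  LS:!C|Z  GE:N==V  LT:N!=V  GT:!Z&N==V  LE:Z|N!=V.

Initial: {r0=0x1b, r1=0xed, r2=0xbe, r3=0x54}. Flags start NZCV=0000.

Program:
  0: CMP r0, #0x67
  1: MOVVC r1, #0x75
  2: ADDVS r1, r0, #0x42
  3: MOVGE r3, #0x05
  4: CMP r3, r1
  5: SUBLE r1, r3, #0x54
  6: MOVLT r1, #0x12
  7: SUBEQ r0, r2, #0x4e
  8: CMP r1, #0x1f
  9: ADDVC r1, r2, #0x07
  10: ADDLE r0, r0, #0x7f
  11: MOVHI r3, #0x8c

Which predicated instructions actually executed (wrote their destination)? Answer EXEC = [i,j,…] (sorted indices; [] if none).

[0] flags=1000 → (cmp)
[1] flags=1000 VC?T → r1=0x75
[2] flags=1000 VS?F → skip
[3] flags=1000 GE?F → skip
[4] flags=1000 → (cmp)
[5] flags=1000 LE?T → r1=0x00
[6] flags=1000 LT?T → r1=0x12
[7] flags=1000 EQ?F → skip
[8] flags=1000 → (cmp)
[9] flags=1000 VC?T → r1=0xc5
[10] flags=1000 LE?T → r0=0x9a
[11] flags=1000 HI?F → skip

EXEC = [1,5,6,9,10]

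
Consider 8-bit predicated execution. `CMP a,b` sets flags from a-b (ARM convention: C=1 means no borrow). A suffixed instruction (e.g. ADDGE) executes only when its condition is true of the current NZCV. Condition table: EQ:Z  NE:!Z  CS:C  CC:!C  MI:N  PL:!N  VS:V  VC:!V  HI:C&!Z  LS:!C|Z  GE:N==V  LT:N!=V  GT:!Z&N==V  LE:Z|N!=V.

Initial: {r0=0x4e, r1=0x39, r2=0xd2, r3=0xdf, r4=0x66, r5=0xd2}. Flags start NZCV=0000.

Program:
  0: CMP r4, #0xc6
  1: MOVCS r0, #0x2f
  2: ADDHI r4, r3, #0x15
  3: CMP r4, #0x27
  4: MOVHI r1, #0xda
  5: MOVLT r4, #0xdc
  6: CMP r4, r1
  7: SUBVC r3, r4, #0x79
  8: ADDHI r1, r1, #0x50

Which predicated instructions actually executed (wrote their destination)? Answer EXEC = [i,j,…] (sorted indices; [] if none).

[0] flags=1001 → (cmp)
[1] flags=1001 CS?F → skip
[2] flags=1001 HI?F → skip
[3] flags=0010 → (cmp)
[4] flags=0010 HI?T → r1=0xda
[5] flags=0010 LT?F → skip
[6] flags=1001 → (cmp)
[7] flags=1001 VC?F → skip
[8] flags=1001 HI?F → skip

EXEC = [4]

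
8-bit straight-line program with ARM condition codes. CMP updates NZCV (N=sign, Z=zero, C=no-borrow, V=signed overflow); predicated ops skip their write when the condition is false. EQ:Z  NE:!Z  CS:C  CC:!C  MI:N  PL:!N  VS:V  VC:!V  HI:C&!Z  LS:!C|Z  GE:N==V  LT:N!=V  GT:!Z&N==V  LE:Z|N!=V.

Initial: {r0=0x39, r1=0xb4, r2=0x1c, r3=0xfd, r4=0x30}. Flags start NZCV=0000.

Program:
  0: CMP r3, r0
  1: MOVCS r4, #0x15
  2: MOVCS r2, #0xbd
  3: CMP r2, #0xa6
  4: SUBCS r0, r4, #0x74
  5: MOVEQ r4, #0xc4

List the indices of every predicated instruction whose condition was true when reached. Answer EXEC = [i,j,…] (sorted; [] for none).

EXEC = [1,2,4]

[0] flags=1010 → (cmp)
[1] flags=1010 CS?T → r4=0x15
[2] flags=1010 CS?T → r2=0xbd
[3] flags=0010 → (cmp)
[4] flags=0010 CS?T → r0=0xa1
[5] flags=0010 EQ?F → skip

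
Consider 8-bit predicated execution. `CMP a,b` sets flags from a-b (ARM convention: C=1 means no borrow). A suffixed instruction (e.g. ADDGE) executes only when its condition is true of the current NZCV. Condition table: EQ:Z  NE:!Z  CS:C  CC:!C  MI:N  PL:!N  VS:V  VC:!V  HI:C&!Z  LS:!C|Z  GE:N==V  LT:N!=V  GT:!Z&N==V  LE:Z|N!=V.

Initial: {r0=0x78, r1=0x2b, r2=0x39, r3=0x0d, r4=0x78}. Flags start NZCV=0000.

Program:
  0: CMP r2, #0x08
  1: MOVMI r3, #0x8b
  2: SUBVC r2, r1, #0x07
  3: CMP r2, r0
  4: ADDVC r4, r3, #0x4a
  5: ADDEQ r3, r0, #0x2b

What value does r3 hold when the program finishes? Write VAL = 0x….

0: ✓ CMP  NZCV=0010
1: · MOVMI
2: ✓ SUBVC  r2←0x24
3: ✓ CMP  NZCV=1000
4: ✓ ADDVC  r4←0x57
5: · ADDEQ

VAL = 0x0d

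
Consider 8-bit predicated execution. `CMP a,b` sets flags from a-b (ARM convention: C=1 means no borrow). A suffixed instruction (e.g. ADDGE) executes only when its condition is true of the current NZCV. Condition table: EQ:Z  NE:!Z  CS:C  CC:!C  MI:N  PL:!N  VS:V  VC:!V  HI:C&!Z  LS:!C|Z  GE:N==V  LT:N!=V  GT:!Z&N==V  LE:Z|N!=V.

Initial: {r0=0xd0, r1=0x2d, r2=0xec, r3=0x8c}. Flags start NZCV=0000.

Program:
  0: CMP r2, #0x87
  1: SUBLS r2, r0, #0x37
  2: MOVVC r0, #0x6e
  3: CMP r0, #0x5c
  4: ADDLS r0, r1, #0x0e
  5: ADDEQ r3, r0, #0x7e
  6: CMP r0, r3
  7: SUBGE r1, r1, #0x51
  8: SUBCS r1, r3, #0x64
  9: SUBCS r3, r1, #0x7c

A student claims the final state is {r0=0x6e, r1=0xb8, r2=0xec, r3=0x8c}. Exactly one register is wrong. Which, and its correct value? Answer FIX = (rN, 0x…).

[0] flags=0010 → (cmp)
[1] flags=0010 LS?F → skip
[2] flags=0010 VC?T → r0=0x6e
[3] flags=0010 → (cmp)
[4] flags=0010 LS?F → skip
[5] flags=0010 EQ?F → skip
[6] flags=1001 → (cmp)
[7] flags=1001 GE?T → r1=0xdc
[8] flags=1001 CS?F → skip
[9] flags=1001 CS?F → skip

FIX = (r1, 0xdc)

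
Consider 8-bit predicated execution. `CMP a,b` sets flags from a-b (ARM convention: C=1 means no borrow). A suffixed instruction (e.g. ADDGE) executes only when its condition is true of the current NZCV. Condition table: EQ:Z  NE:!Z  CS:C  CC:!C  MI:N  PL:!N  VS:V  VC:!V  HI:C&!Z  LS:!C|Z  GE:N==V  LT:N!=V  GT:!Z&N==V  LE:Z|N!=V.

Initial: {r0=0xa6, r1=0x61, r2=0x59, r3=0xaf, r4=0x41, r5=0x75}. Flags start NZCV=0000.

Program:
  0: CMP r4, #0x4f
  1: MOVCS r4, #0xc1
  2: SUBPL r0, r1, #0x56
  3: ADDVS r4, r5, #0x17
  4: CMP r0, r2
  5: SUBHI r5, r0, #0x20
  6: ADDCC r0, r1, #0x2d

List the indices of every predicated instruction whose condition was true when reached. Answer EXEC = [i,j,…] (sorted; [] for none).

EXEC = [5]

0: ✓ CMP  NZCV=1000
1: · MOVCS
2: · SUBPL
3: · ADDVS
4: ✓ CMP  NZCV=0011
5: ✓ SUBHI  r5←0x86
6: · ADDCC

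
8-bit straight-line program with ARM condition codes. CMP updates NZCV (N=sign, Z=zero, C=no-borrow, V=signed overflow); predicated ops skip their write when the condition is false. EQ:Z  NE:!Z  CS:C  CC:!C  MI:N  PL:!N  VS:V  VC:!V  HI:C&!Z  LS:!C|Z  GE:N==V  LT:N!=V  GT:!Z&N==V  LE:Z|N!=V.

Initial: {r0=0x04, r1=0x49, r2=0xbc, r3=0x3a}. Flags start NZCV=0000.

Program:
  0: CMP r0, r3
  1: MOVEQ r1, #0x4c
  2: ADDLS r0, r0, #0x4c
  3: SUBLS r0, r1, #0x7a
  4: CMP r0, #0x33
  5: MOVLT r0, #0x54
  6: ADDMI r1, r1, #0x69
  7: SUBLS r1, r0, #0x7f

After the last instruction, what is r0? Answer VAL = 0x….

0: ✓ CMP  NZCV=1000
1: · MOVEQ
2: ✓ ADDLS  r0←0x50
3: ✓ SUBLS  r0←0xcf
4: ✓ CMP  NZCV=1010
5: ✓ MOVLT  r0←0x54
6: ✓ ADDMI  r1←0xb2
7: · SUBLS

VAL = 0x54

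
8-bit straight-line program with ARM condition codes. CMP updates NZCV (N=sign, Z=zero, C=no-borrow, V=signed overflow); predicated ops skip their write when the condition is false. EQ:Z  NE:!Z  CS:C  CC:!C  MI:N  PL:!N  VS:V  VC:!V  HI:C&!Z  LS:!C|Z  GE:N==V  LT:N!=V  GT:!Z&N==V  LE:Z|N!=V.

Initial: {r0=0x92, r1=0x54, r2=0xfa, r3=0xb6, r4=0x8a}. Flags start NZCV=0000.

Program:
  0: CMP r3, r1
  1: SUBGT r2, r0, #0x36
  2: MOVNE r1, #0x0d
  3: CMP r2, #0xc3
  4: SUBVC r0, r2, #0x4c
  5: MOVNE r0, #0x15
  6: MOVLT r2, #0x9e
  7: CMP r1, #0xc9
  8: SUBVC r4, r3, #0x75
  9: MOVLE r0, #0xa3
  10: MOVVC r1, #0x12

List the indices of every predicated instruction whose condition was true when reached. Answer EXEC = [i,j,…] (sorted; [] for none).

EXEC = [2,4,5,8,10]

0: ✓ CMP  NZCV=0011
1: · SUBGT
2: ✓ MOVNE  r1←0x0d
3: ✓ CMP  NZCV=0010
4: ✓ SUBVC  r0←0xae
5: ✓ MOVNE  r0←0x15
6: · MOVLT
7: ✓ CMP  NZCV=0000
8: ✓ SUBVC  r4←0x41
9: · MOVLE
10: ✓ MOVVC  r1←0x12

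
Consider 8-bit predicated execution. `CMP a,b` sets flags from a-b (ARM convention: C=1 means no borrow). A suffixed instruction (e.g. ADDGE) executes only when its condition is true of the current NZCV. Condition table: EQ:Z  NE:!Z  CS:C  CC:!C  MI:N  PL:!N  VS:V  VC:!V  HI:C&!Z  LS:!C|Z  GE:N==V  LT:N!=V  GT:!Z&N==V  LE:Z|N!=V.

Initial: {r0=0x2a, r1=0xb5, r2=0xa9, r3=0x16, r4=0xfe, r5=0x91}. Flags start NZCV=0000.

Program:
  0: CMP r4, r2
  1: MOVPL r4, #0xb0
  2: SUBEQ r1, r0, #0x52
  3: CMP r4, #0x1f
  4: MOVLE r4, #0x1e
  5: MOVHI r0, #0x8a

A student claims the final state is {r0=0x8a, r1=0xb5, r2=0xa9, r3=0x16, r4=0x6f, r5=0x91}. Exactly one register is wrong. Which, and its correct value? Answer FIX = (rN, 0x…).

FIX = (r4, 0x1e)

0: ✓ CMP  NZCV=0010
1: ✓ MOVPL  r4←0xb0
2: · SUBEQ
3: ✓ CMP  NZCV=1010
4: ✓ MOVLE  r4←0x1e
5: ✓ MOVHI  r0←0x8a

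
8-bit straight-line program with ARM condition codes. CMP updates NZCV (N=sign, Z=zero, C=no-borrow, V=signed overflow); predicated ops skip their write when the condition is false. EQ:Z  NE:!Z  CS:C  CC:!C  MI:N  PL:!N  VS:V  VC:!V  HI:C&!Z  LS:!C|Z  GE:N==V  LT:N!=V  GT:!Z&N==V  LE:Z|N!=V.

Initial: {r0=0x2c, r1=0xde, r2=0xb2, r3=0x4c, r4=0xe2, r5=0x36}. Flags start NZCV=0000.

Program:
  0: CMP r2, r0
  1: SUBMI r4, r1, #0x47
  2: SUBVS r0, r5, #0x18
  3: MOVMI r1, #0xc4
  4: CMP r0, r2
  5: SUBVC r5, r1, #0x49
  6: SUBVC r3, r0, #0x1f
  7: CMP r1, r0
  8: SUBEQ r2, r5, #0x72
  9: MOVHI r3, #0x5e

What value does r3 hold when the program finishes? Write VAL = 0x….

0: ✓ CMP  NZCV=1010
1: ✓ SUBMI  r4←0x97
2: · SUBVS
3: ✓ MOVMI  r1←0xc4
4: ✓ CMP  NZCV=0000
5: ✓ SUBVC  r5←0x7b
6: ✓ SUBVC  r3←0x0d
7: ✓ CMP  NZCV=1010
8: · SUBEQ
9: ✓ MOVHI  r3←0x5e

VAL = 0x5e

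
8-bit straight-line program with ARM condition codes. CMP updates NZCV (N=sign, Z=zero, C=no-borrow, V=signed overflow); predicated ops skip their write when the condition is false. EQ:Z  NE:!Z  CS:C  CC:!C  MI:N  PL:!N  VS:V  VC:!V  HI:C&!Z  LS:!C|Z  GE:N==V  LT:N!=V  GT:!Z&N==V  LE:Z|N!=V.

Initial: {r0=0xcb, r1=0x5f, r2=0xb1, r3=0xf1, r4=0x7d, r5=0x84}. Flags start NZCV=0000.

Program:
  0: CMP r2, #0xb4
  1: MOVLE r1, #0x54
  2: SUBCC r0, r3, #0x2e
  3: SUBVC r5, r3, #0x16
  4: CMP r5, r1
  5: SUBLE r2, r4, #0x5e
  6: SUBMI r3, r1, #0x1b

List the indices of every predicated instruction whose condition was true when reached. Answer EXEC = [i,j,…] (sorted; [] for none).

[0] flags=1000 → (cmp)
[1] flags=1000 LE?T → r1=0x54
[2] flags=1000 CC?T → r0=0xc3
[3] flags=1000 VC?T → r5=0xdb
[4] flags=1010 → (cmp)
[5] flags=1010 LE?T → r2=0x1f
[6] flags=1010 MI?T → r3=0x39

EXEC = [1,2,3,5,6]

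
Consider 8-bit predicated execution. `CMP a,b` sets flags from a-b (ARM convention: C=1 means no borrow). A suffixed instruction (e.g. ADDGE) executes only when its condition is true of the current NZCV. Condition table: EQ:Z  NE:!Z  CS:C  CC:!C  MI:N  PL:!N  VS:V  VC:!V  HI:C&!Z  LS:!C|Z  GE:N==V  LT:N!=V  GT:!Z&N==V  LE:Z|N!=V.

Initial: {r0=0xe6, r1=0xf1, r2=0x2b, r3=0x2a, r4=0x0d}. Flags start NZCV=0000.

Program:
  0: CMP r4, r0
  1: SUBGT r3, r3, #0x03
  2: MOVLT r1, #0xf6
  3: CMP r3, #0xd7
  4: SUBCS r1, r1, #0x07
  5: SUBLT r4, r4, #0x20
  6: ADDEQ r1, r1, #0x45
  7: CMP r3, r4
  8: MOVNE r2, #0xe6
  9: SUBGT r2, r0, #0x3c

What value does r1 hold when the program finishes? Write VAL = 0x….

[0] flags=0000 → (cmp)
[1] flags=0000 GT?T → r3=0x27
[2] flags=0000 LT?F → skip
[3] flags=0000 → (cmp)
[4] flags=0000 CS?F → skip
[5] flags=0000 LT?F → skip
[6] flags=0000 EQ?F → skip
[7] flags=0010 → (cmp)
[8] flags=0010 NE?T → r2=0xe6
[9] flags=0010 GT?T → r2=0xaa

VAL = 0xf1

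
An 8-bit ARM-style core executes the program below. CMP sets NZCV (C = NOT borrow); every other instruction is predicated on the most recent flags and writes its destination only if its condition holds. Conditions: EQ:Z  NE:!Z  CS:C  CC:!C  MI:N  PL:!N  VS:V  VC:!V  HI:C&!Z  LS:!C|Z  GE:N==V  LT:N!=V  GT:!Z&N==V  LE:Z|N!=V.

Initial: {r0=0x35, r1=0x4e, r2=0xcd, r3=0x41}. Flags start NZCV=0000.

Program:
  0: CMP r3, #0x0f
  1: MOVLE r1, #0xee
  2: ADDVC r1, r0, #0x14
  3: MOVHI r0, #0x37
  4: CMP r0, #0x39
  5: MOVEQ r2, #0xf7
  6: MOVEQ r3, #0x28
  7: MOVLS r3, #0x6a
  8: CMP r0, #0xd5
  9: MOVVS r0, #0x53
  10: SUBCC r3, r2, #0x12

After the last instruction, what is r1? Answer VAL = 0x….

0: ✓ CMP  NZCV=0010
1: · MOVLE
2: ✓ ADDVC  r1←0x49
3: ✓ MOVHI  r0←0x37
4: ✓ CMP  NZCV=1000
5: · MOVEQ
6: · MOVEQ
7: ✓ MOVLS  r3←0x6a
8: ✓ CMP  NZCV=0000
9: · MOVVS
10: ✓ SUBCC  r3←0xbb

VAL = 0x49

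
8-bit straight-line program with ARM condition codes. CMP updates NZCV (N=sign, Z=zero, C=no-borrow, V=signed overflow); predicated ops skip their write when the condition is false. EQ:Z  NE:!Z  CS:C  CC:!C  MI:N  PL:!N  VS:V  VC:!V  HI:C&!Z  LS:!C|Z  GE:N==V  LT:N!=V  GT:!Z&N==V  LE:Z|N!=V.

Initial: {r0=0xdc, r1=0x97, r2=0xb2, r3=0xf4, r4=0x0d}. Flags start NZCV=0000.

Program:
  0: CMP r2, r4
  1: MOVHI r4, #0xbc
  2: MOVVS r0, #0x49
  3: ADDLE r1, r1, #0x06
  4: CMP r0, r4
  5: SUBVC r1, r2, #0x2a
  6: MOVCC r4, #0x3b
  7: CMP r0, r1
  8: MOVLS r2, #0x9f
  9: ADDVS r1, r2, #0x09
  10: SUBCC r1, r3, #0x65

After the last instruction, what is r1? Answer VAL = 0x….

VAL = 0x88

[0] flags=1010 → (cmp)
[1] flags=1010 HI?T → r4=0xbc
[2] flags=1010 VS?F → skip
[3] flags=1010 LE?T → r1=0x9d
[4] flags=0010 → (cmp)
[5] flags=0010 VC?T → r1=0x88
[6] flags=0010 CC?F → skip
[7] flags=0010 → (cmp)
[8] flags=0010 LS?F → skip
[9] flags=0010 VS?F → skip
[10] flags=0010 CC?F → skip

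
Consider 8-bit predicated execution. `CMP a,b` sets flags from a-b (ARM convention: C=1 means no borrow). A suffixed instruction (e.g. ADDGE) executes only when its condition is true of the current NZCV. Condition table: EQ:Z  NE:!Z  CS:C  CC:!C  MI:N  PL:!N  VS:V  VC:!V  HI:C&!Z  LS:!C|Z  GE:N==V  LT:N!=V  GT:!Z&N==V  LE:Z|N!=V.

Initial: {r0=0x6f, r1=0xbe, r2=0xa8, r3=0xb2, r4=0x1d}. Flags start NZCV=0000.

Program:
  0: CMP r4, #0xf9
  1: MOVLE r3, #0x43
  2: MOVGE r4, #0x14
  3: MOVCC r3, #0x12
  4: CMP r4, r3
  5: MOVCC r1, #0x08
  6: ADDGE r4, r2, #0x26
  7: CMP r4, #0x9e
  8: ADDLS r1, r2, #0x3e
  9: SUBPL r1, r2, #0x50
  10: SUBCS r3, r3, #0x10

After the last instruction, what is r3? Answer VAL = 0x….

0: ✓ CMP  NZCV=0000
1: · MOVLE
2: ✓ MOVGE  r4←0x14
3: ✓ MOVCC  r3←0x12
4: ✓ CMP  NZCV=0010
5: · MOVCC
6: ✓ ADDGE  r4←0xce
7: ✓ CMP  NZCV=0010
8: · ADDLS
9: ✓ SUBPL  r1←0x58
10: ✓ SUBCS  r3←0x02

VAL = 0x02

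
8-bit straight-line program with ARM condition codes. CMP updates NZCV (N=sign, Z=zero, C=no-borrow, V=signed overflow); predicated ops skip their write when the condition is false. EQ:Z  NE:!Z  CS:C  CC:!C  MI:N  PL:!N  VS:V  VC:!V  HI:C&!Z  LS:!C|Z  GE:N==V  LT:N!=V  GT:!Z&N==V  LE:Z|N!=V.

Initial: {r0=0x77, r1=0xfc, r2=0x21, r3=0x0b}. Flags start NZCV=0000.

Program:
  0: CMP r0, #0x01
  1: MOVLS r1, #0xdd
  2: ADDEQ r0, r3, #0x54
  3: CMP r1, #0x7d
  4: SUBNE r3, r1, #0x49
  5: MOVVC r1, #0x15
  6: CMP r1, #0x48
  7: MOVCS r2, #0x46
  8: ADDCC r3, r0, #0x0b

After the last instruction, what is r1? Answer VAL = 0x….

0: ✓ CMP  NZCV=0010
1: · MOVLS
2: · ADDEQ
3: ✓ CMP  NZCV=0011
4: ✓ SUBNE  r3←0xb3
5: · MOVVC
6: ✓ CMP  NZCV=1010
7: ✓ MOVCS  r2←0x46
8: · ADDCC

VAL = 0xfc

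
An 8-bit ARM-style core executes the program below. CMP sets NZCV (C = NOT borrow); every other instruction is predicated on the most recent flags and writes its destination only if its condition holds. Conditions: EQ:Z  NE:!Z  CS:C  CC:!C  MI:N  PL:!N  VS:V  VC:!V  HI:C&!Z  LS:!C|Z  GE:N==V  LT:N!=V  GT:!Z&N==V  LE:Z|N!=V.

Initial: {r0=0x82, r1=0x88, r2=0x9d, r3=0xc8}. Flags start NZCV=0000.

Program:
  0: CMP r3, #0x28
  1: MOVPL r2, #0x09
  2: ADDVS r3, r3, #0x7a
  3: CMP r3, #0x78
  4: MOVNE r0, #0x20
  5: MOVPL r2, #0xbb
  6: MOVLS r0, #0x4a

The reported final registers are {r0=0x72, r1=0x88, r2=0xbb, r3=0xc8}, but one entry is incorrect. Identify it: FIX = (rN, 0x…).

FIX = (r0, 0x20)

[0] flags=1010 → (cmp)
[1] flags=1010 PL?F → skip
[2] flags=1010 VS?F → skip
[3] flags=0011 → (cmp)
[4] flags=0011 NE?T → r0=0x20
[5] flags=0011 PL?T → r2=0xbb
[6] flags=0011 LS?F → skip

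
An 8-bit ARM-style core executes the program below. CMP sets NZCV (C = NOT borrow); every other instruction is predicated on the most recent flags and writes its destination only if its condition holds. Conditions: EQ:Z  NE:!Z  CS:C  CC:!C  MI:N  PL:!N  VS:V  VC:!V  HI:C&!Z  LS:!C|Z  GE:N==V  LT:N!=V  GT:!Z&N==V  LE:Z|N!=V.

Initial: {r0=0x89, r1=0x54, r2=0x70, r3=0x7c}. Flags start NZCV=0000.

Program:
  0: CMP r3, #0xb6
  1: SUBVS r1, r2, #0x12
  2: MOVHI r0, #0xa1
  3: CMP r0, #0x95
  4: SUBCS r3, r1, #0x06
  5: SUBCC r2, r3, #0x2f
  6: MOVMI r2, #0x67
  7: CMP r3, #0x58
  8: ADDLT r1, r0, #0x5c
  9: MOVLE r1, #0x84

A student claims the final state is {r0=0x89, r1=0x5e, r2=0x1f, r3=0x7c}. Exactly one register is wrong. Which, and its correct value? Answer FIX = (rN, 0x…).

0: ✓ CMP  NZCV=1001
1: ✓ SUBVS  r1←0x5e
2: · MOVHI
3: ✓ CMP  NZCV=1000
4: · SUBCS
5: ✓ SUBCC  r2←0x4d
6: ✓ MOVMI  r2←0x67
7: ✓ CMP  NZCV=0010
8: · ADDLT
9: · MOVLE

FIX = (r2, 0x67)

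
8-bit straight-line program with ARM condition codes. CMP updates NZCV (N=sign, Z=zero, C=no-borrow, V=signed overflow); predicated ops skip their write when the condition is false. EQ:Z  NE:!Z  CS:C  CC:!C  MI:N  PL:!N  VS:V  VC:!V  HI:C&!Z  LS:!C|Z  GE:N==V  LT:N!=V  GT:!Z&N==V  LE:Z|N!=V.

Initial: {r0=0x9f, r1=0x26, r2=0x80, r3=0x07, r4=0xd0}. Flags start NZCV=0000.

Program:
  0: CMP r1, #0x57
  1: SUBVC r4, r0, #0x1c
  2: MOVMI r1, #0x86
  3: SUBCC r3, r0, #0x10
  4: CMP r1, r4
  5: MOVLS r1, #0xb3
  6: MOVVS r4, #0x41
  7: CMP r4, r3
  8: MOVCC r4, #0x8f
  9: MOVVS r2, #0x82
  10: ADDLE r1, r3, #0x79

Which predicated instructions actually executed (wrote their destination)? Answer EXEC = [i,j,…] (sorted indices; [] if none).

EXEC = [1,2,3,8,10]

0: ✓ CMP  NZCV=1000
1: ✓ SUBVC  r4←0x83
2: ✓ MOVMI  r1←0x86
3: ✓ SUBCC  r3←0x8f
4: ✓ CMP  NZCV=0010
5: · MOVLS
6: · MOVVS
7: ✓ CMP  NZCV=1000
8: ✓ MOVCC  r4←0x8f
9: · MOVVS
10: ✓ ADDLE  r1←0x08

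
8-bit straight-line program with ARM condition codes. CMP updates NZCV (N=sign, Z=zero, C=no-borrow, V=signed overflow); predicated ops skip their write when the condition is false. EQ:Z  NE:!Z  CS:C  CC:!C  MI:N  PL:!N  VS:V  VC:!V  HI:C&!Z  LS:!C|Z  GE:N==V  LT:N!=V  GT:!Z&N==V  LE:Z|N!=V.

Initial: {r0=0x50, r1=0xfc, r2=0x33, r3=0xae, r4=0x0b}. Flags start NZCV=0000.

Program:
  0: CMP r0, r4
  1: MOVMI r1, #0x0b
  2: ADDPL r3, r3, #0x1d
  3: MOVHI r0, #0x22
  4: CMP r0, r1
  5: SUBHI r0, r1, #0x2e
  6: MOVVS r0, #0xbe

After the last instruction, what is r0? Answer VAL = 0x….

[0] flags=0010 → (cmp)
[1] flags=0010 MI?F → skip
[2] flags=0010 PL?T → r3=0xcb
[3] flags=0010 HI?T → r0=0x22
[4] flags=0000 → (cmp)
[5] flags=0000 HI?F → skip
[6] flags=0000 VS?F → skip

VAL = 0x22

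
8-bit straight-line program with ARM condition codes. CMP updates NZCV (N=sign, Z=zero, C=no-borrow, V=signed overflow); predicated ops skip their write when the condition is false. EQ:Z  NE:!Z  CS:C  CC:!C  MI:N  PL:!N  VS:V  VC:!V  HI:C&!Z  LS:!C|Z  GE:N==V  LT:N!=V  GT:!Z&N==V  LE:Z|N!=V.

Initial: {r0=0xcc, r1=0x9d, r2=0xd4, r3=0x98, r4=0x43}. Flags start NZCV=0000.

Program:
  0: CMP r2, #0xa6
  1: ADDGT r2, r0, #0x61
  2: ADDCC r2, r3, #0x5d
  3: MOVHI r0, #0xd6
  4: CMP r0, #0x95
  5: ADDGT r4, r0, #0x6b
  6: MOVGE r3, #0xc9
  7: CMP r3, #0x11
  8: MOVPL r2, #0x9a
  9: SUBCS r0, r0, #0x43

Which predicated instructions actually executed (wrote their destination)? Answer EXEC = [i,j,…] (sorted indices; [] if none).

0: ✓ CMP  NZCV=0010
1: ✓ ADDGT  r2←0x2d
2: · ADDCC
3: ✓ MOVHI  r0←0xd6
4: ✓ CMP  NZCV=0010
5: ✓ ADDGT  r4←0x41
6: ✓ MOVGE  r3←0xc9
7: ✓ CMP  NZCV=1010
8: · MOVPL
9: ✓ SUBCS  r0←0x93

EXEC = [1,3,5,6,9]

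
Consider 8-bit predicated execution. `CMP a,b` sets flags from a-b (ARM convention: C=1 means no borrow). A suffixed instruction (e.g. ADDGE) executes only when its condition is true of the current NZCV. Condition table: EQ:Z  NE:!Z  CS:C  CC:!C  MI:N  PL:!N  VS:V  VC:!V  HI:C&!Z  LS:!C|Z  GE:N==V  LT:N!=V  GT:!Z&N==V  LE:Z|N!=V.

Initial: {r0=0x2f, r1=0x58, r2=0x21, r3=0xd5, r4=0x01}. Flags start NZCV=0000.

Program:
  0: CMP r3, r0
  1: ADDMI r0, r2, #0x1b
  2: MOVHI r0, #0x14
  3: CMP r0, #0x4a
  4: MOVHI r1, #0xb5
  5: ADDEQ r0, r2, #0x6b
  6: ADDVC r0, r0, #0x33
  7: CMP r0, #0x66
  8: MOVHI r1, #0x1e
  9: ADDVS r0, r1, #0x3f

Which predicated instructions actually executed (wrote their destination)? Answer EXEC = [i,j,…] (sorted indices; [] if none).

0: ✓ CMP  NZCV=1010
1: ✓ ADDMI  r0←0x3c
2: ✓ MOVHI  r0←0x14
3: ✓ CMP  NZCV=1000
4: · MOVHI
5: · ADDEQ
6: ✓ ADDVC  r0←0x47
7: ✓ CMP  NZCV=1000
8: · MOVHI
9: · ADDVS

EXEC = [1,2,6]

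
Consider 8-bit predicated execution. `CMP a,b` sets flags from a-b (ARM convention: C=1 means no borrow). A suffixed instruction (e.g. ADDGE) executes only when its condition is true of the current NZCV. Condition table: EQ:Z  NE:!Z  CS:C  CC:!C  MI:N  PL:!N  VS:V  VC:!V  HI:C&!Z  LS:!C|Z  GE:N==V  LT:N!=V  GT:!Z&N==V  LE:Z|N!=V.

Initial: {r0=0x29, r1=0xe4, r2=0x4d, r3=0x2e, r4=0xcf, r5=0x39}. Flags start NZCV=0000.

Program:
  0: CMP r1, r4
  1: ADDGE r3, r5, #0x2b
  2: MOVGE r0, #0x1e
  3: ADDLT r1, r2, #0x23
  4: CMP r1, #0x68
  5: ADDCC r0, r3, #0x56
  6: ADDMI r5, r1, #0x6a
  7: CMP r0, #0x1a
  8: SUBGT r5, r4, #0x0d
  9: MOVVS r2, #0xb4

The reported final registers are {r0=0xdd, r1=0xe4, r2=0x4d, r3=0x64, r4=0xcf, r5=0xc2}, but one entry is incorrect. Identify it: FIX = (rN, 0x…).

FIX = (r0, 0x1e)

0: ✓ CMP  NZCV=0010
1: ✓ ADDGE  r3←0x64
2: ✓ MOVGE  r0←0x1e
3: · ADDLT
4: ✓ CMP  NZCV=0011
5: · ADDCC
6: · ADDMI
7: ✓ CMP  NZCV=0010
8: ✓ SUBGT  r5←0xc2
9: · MOVVS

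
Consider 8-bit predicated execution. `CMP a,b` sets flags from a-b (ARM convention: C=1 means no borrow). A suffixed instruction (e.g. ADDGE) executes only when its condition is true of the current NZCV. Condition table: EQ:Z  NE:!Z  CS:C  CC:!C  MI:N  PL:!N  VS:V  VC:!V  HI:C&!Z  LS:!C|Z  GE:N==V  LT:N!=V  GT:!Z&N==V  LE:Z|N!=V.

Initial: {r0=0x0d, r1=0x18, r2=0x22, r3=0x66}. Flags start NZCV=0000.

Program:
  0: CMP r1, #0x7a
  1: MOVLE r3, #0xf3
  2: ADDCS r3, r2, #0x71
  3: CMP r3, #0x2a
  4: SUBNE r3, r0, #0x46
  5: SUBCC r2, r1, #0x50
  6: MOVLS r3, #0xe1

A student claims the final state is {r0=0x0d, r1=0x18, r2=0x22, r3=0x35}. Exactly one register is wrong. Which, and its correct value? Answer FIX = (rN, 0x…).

[0] flags=1000 → (cmp)
[1] flags=1000 LE?T → r3=0xf3
[2] flags=1000 CS?F → skip
[3] flags=1010 → (cmp)
[4] flags=1010 NE?T → r3=0xc7
[5] flags=1010 CC?F → skip
[6] flags=1010 LS?F → skip

FIX = (r3, 0xc7)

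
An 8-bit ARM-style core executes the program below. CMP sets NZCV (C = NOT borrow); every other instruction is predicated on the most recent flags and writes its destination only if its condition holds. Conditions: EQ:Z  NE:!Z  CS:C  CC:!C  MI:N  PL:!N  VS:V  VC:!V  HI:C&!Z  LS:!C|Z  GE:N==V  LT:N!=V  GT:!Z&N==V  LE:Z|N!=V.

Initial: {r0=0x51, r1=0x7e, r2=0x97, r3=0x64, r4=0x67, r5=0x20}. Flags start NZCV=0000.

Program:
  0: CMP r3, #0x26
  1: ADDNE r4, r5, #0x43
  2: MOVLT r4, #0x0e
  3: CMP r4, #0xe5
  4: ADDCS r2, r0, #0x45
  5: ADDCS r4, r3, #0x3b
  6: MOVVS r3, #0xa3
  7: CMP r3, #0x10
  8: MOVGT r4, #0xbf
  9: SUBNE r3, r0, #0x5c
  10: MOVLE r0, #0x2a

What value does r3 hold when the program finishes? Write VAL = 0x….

VAL = 0xf5

[0] flags=0010 → (cmp)
[1] flags=0010 NE?T → r4=0x63
[2] flags=0010 LT?F → skip
[3] flags=0000 → (cmp)
[4] flags=0000 CS?F → skip
[5] flags=0000 CS?F → skip
[6] flags=0000 VS?F → skip
[7] flags=0010 → (cmp)
[8] flags=0010 GT?T → r4=0xbf
[9] flags=0010 NE?T → r3=0xf5
[10] flags=0010 LE?F → skip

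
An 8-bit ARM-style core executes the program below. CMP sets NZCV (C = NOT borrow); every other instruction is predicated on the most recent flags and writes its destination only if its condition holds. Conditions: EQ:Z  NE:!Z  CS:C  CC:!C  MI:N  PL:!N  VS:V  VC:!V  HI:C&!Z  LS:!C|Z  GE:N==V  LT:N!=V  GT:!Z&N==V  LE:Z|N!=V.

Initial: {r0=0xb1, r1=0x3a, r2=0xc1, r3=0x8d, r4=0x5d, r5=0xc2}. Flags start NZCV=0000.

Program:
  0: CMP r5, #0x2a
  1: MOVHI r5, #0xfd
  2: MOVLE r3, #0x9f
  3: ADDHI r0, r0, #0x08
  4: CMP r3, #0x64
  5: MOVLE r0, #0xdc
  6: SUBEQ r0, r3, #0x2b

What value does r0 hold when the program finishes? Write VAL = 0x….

[0] flags=1010 → (cmp)
[1] flags=1010 HI?T → r5=0xfd
[2] flags=1010 LE?T → r3=0x9f
[3] flags=1010 HI?T → r0=0xb9
[4] flags=0011 → (cmp)
[5] flags=0011 LE?T → r0=0xdc
[6] flags=0011 EQ?F → skip

VAL = 0xdc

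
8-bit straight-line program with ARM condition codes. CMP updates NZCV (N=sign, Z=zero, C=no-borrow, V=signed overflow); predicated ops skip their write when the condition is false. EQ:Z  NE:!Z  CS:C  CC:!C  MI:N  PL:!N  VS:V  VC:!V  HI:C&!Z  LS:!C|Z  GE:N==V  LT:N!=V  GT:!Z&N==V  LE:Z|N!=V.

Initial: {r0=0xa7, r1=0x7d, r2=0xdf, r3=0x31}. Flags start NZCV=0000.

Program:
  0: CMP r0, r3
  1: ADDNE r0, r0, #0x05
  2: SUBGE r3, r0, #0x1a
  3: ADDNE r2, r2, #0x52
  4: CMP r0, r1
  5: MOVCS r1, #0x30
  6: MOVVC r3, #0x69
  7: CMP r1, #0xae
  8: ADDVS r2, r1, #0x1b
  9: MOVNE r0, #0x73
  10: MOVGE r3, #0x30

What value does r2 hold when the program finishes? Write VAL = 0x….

[0] flags=0011 → (cmp)
[1] flags=0011 NE?T → r0=0xac
[2] flags=0011 GE?F → skip
[3] flags=0011 NE?T → r2=0x31
[4] flags=0011 → (cmp)
[5] flags=0011 CS?T → r1=0x30
[6] flags=0011 VC?F → skip
[7] flags=1001 → (cmp)
[8] flags=1001 VS?T → r2=0x4b
[9] flags=1001 NE?T → r0=0x73
[10] flags=1001 GE?T → r3=0x30

VAL = 0x4b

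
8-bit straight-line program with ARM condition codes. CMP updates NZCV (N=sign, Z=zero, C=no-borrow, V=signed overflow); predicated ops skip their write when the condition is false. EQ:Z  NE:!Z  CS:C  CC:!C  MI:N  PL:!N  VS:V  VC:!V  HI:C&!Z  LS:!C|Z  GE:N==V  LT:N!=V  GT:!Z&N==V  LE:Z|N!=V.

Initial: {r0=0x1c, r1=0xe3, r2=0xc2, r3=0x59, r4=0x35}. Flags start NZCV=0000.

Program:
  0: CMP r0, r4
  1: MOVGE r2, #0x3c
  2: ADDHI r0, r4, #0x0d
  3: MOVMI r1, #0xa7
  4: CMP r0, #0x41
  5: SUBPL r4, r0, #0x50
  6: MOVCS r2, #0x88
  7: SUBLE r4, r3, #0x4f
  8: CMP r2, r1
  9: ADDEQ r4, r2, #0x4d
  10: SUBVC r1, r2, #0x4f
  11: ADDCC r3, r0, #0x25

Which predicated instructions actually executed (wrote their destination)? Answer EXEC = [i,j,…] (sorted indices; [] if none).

EXEC = [3,7,10]

0: ✓ CMP  NZCV=1000
1: · MOVGE
2: · ADDHI
3: ✓ MOVMI  r1←0xa7
4: ✓ CMP  NZCV=1000
5: · SUBPL
6: · MOVCS
7: ✓ SUBLE  r4←0x0a
8: ✓ CMP  NZCV=0010
9: · ADDEQ
10: ✓ SUBVC  r1←0x73
11: · ADDCC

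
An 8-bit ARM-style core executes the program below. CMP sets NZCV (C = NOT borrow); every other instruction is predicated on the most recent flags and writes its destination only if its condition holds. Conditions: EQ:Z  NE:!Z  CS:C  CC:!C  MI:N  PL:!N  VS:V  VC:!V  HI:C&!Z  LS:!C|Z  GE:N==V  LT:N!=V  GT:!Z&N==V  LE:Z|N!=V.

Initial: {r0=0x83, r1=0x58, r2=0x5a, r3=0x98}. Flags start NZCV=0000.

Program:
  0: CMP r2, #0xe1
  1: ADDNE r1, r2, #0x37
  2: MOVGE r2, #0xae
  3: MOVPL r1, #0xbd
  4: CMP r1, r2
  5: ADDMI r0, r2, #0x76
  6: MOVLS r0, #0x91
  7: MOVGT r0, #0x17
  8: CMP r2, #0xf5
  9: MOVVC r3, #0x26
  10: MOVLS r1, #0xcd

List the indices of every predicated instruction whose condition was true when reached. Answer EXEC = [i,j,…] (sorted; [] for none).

0: ✓ CMP  NZCV=0000
1: ✓ ADDNE  r1←0x91
2: ✓ MOVGE  r2←0xae
3: ✓ MOVPL  r1←0xbd
4: ✓ CMP  NZCV=0010
5: · ADDMI
6: · MOVLS
7: ✓ MOVGT  r0←0x17
8: ✓ CMP  NZCV=1000
9: ✓ MOVVC  r3←0x26
10: ✓ MOVLS  r1←0xcd

EXEC = [1,2,3,7,9,10]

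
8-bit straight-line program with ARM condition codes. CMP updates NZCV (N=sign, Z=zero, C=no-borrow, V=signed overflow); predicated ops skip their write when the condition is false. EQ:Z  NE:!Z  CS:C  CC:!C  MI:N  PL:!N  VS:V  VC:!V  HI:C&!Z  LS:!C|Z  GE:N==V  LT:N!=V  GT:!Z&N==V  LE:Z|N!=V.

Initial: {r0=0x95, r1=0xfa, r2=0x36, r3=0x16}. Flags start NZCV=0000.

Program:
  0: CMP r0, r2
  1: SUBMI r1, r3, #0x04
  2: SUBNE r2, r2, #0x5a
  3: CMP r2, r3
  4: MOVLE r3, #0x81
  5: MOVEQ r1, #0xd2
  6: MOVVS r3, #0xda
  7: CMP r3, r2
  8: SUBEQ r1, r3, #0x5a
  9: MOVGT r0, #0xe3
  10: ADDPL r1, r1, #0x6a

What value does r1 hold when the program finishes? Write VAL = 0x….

0: ✓ CMP  NZCV=0011
1: · SUBMI
2: ✓ SUBNE  r2←0xdc
3: ✓ CMP  NZCV=1010
4: ✓ MOVLE  r3←0x81
5: · MOVEQ
6: · MOVVS
7: ✓ CMP  NZCV=1000
8: · SUBEQ
9: · MOVGT
10: · ADDPL

VAL = 0xfa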